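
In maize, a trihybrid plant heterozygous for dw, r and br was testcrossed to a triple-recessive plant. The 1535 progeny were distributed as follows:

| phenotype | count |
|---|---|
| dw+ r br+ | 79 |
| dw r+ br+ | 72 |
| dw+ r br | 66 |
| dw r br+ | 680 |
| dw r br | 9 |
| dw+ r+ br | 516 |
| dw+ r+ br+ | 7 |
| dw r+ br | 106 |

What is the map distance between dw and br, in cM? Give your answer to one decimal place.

The two most frequent reciprocal classes, dw r br+ and dw+ r+ br, are the parental types, so the F1 was dw r br+ / dw+ r+ br.
The two rarest classes, dw r br and dw+ r+ br+, are the double crossovers. Comparing them with the parentals, only the br allele has switched, so br is the middle locus and the order is dw – br – r.
Crossovers in the dw–br interval produce the single-crossover classes dw+ r br+ and dw r+ br (79 + 106 = 185) plus the double crossovers (16).
RF(dw–br) = (185 + 16) / 1535 = 201/1535 = 0.1309 → 13.1 cM.

13.1 cM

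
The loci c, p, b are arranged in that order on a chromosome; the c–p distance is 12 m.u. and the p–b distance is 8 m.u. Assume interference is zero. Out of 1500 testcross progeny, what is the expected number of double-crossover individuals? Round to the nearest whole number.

14

Map distances give recombination frequencies of 0.120 and 0.080 for the two intervals.
With no interference, expected double-crossover frequency = 0.120 × 0.080 = 0.00960.
Expected number = 0.00960 × 1500 = 14.40 ≈ 14.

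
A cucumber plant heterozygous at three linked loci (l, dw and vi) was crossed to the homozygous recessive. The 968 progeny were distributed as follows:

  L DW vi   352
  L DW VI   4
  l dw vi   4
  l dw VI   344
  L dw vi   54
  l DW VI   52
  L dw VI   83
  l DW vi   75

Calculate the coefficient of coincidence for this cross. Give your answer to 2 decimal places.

The two most frequent reciprocal classes, l dw VI and L DW vi, are the parental types, so the F1 was l dw VI / L DW vi.
The two rarest classes, l dw vi and L DW VI, are the double crossovers. Comparing them with the parentals, only the vi allele has switched, so vi is the middle locus and the order is l – vi – dw.
l–vi: (158 + 8)/968 = 0.1715; vi–dw: (106 + 8)/968 = 0.1178.
Expected DCO frequency = 0.1715 × 0.1178 ≈ 0.02020; observed = 8/968 ≈ 0.00826.
Coefficient of coincidence = 0.00826/0.02020 ≈ 0.41.

0.41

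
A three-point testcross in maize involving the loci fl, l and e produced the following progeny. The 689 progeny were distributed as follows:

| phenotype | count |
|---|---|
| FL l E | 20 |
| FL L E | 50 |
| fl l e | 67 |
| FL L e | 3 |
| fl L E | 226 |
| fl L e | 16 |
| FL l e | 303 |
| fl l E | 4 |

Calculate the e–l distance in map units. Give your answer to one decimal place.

6.2 map units

The two most frequent reciprocal classes, fl L E and FL l e, are the parental types, so the F1 was fl L E / FL l e.
The two rarest classes, fl l E and FL L e, are the double crossovers. Comparing them with the parentals, only the l allele has switched, so l is the middle locus and the order is e – l – fl.
Crossovers in the e–l interval produce the single-crossover classes fl L e and FL l E (16 + 20 = 36) plus the double crossovers (7).
RF(e–l) = (36 + 7) / 689 = 43/689 = 0.0624 → 6.2 map units.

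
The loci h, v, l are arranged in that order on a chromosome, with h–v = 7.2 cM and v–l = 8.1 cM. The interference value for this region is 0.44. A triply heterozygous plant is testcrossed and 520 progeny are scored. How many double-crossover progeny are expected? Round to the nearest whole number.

2

Map distances give recombination frequencies of 0.072 and 0.081 for the two intervals.
With interference 0.44 (so coincidence = 0.56), expected double-crossover frequency = 0.072 × 0.081 × 0.56 = 0.00327.
Expected number = 0.00327 × 520 = 1.70 ≈ 2.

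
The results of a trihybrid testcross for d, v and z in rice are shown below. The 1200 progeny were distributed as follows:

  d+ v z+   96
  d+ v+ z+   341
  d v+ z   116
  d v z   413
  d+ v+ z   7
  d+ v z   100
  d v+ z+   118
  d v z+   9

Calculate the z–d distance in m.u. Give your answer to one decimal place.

The two most frequent reciprocal classes, d v z and d+ v+ z+, are the parental types, so the F1 was d v z / d+ v+ z+.
The two rarest classes, d v z+ and d+ v+ z, are the double crossovers. Comparing them with the parentals, only the z allele has switched, so z is the middle locus and the order is v – z – d.
Crossovers in the z–d interval produce the single-crossover classes d+ v z and d v+ z+ (100 + 118 = 218) plus the double crossovers (16).
RF(z–d) = (218 + 16) / 1200 = 234/1200 = 0.1950 → 19.5 m.u.

19.5 m.u.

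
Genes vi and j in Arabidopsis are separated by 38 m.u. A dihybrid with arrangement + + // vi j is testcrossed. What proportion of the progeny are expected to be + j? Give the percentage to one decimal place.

19.0%

A map distance of 38 m.u. corresponds to a recombination frequency of 0.380.
The F1 is + + / vi j, so + j is a recombinant gamete class with expected frequency r/2 = 0.380/2 = 0.1900.
That is 0.1900 = 19.0% of the progeny.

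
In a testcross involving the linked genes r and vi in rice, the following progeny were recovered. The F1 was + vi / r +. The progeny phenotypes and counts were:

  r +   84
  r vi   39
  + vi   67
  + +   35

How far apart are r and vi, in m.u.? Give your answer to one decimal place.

The recombinant classes are + + and r vi: 35 + 39 = 74.
Recombination frequency = 74/225 = 0.3289 ≈ 32.9%, i.e. 32.9 m.u.

32.9 m.u.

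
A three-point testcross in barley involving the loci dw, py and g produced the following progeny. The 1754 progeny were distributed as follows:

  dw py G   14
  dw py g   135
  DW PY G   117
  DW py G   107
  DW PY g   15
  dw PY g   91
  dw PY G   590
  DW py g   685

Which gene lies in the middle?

The two most frequent reciprocal classes, DW py g and dw PY G, are the parental types, so the F1 was DW py g / dw PY G.
The two rarest classes, DW PY g and dw py G, are the double crossovers. Comparing them with the parentals, only the py allele has switched, so py is the middle locus and the order is dw – py – g.

py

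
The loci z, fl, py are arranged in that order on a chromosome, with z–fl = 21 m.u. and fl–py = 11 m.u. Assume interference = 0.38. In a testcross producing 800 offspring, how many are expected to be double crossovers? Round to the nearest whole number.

Map distances give recombination frequencies of 0.210 and 0.110 for the two intervals.
With interference 0.38 (so coincidence = 0.62), expected double-crossover frequency = 0.210 × 0.110 × 0.62 = 0.01432.
Expected number = 0.01432 × 800 = 11.46 ≈ 11.

11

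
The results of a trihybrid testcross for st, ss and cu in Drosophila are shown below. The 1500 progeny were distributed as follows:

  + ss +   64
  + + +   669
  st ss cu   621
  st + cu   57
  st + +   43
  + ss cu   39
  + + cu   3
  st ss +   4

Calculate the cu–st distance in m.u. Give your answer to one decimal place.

5.9 m.u.

The two most frequent reciprocal classes, + + + and st ss cu, are the parental types, so the F1 was + + + / st ss cu.
The two rarest classes, + + cu and st ss +, are the double crossovers. Comparing them with the parentals, only the cu allele has switched, so cu is the middle locus and the order is st – cu – ss.
Crossovers in the st–cu interval produce the single-crossover classes st + + and + ss cu (43 + 39 = 82) plus the double crossovers (7).
RF(st–cu) = (82 + 7) / 1500 = 89/1500 = 0.0593 → 5.9 m.u.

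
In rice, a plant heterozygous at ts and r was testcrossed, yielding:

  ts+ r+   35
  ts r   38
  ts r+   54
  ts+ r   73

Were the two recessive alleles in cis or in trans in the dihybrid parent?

trans

The two most frequent classes are ts+ r (73) and ts r+ (54); these are the parental (non-recombinant) types.
So the F1 carried ts+ r on one chromosome and ts r+ on the other — the recessive alleles are on opposite chromosomes (trans / repulsion).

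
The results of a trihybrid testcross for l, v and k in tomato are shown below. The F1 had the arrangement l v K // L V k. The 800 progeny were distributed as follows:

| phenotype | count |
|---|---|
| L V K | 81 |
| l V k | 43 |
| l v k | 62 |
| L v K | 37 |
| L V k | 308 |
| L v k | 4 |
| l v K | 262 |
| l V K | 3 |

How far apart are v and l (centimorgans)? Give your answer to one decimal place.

The two rarest classes, l V K and L v k, are the double crossovers. Comparing them with the parentals, only the v allele has switched, so v is the middle locus and the order is l – v – k.
Crossovers in the l–v interval produce the single-crossover classes L v K and l V k (37 + 43 = 80) plus the double crossovers (7).
RF(l–v) = (80 + 7) / 800 = 87/800 = 0.1087 → 10.9 centimorgans.

10.9 centimorgans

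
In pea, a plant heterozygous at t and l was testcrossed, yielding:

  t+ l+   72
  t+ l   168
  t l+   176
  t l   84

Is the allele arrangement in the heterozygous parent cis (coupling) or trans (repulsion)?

trans

The two most frequent classes are t+ l (168) and t l+ (176); these are the parental (non-recombinant) types.
So the F1 carried t+ l on one chromosome and t l+ on the other — the recessive alleles are on opposite chromosomes (trans / repulsion).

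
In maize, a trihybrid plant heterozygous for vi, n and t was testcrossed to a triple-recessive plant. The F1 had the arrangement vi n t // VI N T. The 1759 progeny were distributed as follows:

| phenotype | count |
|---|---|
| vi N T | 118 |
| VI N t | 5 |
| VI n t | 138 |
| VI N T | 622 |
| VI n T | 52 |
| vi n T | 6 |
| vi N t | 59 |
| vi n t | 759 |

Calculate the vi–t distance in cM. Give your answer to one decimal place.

The two rarest classes, vi n T and VI N t, are the double crossovers. Comparing them with the parentals, only the t allele has switched, so t is the middle locus and the order is vi – t – n.
Crossovers in the vi–t interval produce the single-crossover classes VI n t and vi N T (138 + 118 = 256) plus the double crossovers (11).
RF(vi–t) = (256 + 11) / 1759 = 267/1759 = 0.1518 → 15.2 cM.

15.2 cM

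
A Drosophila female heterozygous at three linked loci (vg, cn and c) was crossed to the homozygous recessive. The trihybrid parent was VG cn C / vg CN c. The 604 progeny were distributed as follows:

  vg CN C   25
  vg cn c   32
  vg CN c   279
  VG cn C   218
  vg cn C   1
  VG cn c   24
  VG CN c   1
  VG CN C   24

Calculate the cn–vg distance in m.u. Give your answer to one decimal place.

The two rarest classes, vg cn C and VG CN c, are the double crossovers. Comparing them with the parentals, only the vg allele has switched, so vg is the middle locus and the order is cn – vg – c.
Crossovers in the cn–vg interval produce the single-crossover classes VG CN C and vg cn c (24 + 32 = 56) plus the double crossovers (2).
RF(cn–vg) = (56 + 2) / 604 = 58/604 = 0.0960 → 9.6 m.u.

9.6 m.u.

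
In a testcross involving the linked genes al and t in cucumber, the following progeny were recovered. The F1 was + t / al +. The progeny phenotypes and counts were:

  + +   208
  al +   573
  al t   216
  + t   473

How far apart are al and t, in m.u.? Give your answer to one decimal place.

The recombinant classes are + + and al t: 208 + 216 = 424.
Recombination frequency = 424/1470 = 0.2884 ≈ 28.8%, i.e. 28.8 m.u.

28.8 m.u.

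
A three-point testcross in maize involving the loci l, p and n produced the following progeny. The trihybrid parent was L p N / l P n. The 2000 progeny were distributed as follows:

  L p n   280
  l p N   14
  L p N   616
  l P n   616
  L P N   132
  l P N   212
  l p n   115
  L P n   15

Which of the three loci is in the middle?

The two rarest classes, l p N and L P n, are the double crossovers. Comparing them with the parentals, only the l allele has switched, so l is the middle locus and the order is n – l – p.

l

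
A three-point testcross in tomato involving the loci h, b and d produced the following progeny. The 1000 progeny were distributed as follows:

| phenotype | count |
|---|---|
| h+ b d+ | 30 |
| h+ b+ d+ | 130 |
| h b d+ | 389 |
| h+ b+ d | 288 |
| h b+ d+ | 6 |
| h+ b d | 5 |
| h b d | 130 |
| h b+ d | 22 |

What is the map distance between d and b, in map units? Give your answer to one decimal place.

The two most frequent reciprocal classes, h b d+ and h+ b+ d, are the parental types, so the F1 was h b d+ / h+ b+ d.
The two rarest classes, h b+ d+ and h+ b d, are the double crossovers. Comparing them with the parentals, only the b allele has switched, so b is the middle locus and the order is d – b – h.
Crossovers in the d–b interval produce the single-crossover classes h b d and h+ b+ d+ (130 + 130 = 260) plus the double crossovers (11).
RF(d–b) = (260 + 11) / 1000 = 271/1000 = 0.2710 → 27.1 map units.

27.1 map units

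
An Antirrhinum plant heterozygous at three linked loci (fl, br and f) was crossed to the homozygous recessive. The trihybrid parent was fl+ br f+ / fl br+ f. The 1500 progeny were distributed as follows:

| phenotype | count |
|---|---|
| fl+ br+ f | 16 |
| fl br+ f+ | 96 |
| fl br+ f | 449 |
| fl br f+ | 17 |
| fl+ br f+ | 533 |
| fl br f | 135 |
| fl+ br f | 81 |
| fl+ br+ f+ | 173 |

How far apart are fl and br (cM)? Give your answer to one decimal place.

The two rarest classes, fl br f+ and fl+ br+ f, are the double crossovers. Comparing them with the parentals, only the fl allele has switched, so fl is the middle locus and the order is f – fl – br.
Crossovers in the fl–br interval produce the single-crossover classes fl+ br+ f+ and fl br f (173 + 135 = 308) plus the double crossovers (33).
RF(fl–br) = (308 + 33) / 1500 = 341/1500 = 0.2273 → 22.7 cM.

22.7 cM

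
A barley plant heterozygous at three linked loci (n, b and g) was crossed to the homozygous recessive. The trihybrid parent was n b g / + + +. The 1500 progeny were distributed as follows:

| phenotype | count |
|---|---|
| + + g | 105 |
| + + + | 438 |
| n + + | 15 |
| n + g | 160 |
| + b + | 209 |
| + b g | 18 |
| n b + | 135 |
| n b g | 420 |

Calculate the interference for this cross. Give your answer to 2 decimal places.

0.55

The two rarest classes, + b g and n + +, are the double crossovers. Comparing them with the parentals, only the n allele has switched, so n is the middle locus and the order is b – n – g.
b–n: (369 + 33)/1500 = 0.2680; n–g: (240 + 33)/1500 = 0.1820.
Expected DCO frequency = 0.2680 × 0.1820 ≈ 0.04878; observed = 33/1500 ≈ 0.02200.
Coefficient of coincidence = 0.02200/0.04878 ≈ 0.45; interference = 1 − 0.45 = 0.55.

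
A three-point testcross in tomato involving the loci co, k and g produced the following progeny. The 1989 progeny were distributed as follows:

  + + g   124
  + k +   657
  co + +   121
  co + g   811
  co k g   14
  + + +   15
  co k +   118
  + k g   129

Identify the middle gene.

k

The two most frequent reciprocal classes, + k + and co + g, are the parental types, so the F1 was + k + / co + g.
The two rarest classes, + + + and co k g, are the double crossovers. Comparing them with the parentals, only the k allele has switched, so k is the middle locus and the order is g – k – co.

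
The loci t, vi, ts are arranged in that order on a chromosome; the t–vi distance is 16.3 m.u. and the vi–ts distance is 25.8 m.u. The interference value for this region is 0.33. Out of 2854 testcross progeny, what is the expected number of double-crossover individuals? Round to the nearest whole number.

Map distances give recombination frequencies of 0.163 and 0.258 for the two intervals.
With interference 0.33 (so coincidence = 0.67), expected double-crossover frequency = 0.163 × 0.258 × 0.67 = 0.02818.
Expected number = 0.02818 × 2854 = 80.41 ≈ 80.

80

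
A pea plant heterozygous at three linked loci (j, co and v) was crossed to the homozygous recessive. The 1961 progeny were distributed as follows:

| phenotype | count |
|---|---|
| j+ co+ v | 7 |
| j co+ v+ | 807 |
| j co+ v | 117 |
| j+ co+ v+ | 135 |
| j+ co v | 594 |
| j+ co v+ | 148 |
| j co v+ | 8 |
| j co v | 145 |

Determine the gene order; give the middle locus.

co

The two most frequent reciprocal classes, j+ co v and j co+ v+, are the parental types, so the F1 was j+ co v / j co+ v+.
The two rarest classes, j+ co+ v and j co v+, are the double crossovers. Comparing them with the parentals, only the co allele has switched, so co is the middle locus and the order is v – co – j.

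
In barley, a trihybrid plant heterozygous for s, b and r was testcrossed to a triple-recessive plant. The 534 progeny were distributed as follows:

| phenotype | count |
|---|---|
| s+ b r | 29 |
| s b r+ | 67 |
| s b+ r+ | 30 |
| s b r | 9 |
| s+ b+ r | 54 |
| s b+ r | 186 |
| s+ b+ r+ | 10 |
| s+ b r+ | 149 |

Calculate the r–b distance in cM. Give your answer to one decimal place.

The two most frequent reciprocal classes, s b+ r and s+ b r+, are the parental types, so the F1 was s b+ r / s+ b r+.
The two rarest classes, s b r and s+ b+ r+, are the double crossovers. Comparing them with the parentals, only the b allele has switched, so b is the middle locus and the order is r – b – s.
Crossovers in the r–b interval produce the single-crossover classes s b+ r+ and s+ b r (30 + 29 = 59) plus the double crossovers (19).
RF(r–b) = (59 + 19) / 534 = 78/534 = 0.1461 → 14.6 cM.

14.6 cM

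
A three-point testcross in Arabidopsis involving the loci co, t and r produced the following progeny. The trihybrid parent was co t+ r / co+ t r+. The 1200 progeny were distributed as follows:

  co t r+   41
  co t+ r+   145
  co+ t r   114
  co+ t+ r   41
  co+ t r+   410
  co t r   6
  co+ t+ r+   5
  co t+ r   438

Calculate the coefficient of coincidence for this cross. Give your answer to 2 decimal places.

The two rarest classes, co t r and co+ t+ r+, are the double crossovers. Comparing them with the parentals, only the t allele has switched, so t is the middle locus and the order is co – t – r.
co–t: (82 + 11)/1200 = 0.0775; t–r: (259 + 11)/1200 = 0.2250.
Expected DCO frequency = 0.0775 × 0.2250 ≈ 0.01744; observed = 11/1200 ≈ 0.00917.
Coefficient of coincidence = 0.00917/0.01744 ≈ 0.53.

0.53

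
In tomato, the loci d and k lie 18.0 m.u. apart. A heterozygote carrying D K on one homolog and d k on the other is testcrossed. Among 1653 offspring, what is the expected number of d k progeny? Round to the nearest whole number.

678

A map distance of 18.0 m.u. corresponds to a recombination frequency of 0.180.
The F1 is D K / d k, so d k is a parental gamete class with expected frequency (1 − r)/2 = 0.820/2 = 0.4100.
Expected number = 0.4100 × 1653 = 677.73 ≈ 678.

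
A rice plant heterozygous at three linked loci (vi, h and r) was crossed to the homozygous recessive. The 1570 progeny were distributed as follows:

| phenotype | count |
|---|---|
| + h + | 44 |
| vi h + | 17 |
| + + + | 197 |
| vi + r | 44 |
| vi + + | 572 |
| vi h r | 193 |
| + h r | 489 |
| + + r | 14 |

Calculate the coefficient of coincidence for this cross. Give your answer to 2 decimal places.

0.97

The two most frequent reciprocal classes, vi + + and + h r, are the parental types, so the F1 was vi + + / + h r.
The two rarest classes, vi h + and + + r, are the double crossovers. Comparing them with the parentals, only the h allele has switched, so h is the middle locus and the order is r – h – vi.
r–h: (88 + 31)/1570 = 0.0758; h–vi: (390 + 31)/1570 = 0.2682.
Expected DCO frequency = 0.0758 × 0.2682 ≈ 0.02033; observed = 31/1570 ≈ 0.01975.
Coefficient of coincidence = 0.01975/0.02033 ≈ 0.97.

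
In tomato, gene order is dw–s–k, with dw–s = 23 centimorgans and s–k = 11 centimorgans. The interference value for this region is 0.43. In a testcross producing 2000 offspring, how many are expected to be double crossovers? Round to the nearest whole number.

Map distances give recombination frequencies of 0.230 and 0.110 for the two intervals.
With interference 0.43 (so coincidence = 0.57), expected double-crossover frequency = 0.230 × 0.110 × 0.57 = 0.01442.
Expected number = 0.01442 × 2000 = 28.84 ≈ 29.

29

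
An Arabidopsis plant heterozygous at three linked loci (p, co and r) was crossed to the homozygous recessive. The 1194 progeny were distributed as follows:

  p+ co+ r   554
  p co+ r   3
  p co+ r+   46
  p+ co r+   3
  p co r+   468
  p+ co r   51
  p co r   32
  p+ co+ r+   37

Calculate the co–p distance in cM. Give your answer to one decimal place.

8.6 cM

The two most frequent reciprocal classes, p+ co+ r and p co r+, are the parental types, so the F1 was p+ co+ r / p co r+.
The two rarest classes, p co+ r and p+ co r+, are the double crossovers. Comparing them with the parentals, only the p allele has switched, so p is the middle locus and the order is r – p – co.
Crossovers in the p–co interval produce the single-crossover classes p+ co r and p co+ r+ (51 + 46 = 97) plus the double crossovers (6).
RF(p–co) = (97 + 6) / 1194 = 103/1194 = 0.0863 → 8.6 cM.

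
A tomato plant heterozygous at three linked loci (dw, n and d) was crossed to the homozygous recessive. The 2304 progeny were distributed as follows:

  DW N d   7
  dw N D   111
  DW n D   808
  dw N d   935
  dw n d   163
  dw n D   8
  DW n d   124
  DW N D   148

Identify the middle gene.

The two most frequent reciprocal classes, dw N d and DW n D, are the parental types, so the F1 was dw N d / DW n D.
The two rarest classes, DW N d and dw n D, are the double crossovers. Comparing them with the parentals, only the dw allele has switched, so dw is the middle locus and the order is d – dw – n.

dw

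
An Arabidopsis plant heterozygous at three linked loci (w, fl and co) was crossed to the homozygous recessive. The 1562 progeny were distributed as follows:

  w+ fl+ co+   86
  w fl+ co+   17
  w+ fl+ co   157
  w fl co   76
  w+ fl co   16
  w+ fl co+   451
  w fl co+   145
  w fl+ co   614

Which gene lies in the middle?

co

The two most frequent reciprocal classes, w fl+ co and w+ fl co+, are the parental types, so the F1 was w fl+ co / w+ fl co+.
The two rarest classes, w fl+ co+ and w+ fl co, are the double crossovers. Comparing them with the parentals, only the co allele has switched, so co is the middle locus and the order is w – co – fl.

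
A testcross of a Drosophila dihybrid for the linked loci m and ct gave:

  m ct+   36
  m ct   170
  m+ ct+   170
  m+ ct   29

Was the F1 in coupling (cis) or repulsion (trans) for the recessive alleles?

cis

The two most frequent classes are m+ ct+ (170) and m ct (170); these are the parental (non-recombinant) types.
So the F1 carried m+ ct+ on one chromosome and m ct on the other — the recessive alleles are on the same chromosome (cis / coupling).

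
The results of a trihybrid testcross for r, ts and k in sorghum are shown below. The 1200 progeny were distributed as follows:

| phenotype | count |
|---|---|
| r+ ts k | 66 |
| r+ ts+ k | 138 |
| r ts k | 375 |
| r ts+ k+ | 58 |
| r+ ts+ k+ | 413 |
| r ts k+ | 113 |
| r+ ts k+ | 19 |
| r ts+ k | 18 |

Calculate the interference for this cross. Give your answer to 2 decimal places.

The two most frequent reciprocal classes, r+ ts+ k+ and r ts k, are the parental types, so the F1 was r+ ts+ k+ / r ts k.
The two rarest classes, r+ ts k+ and r ts+ k, are the double crossovers. Comparing them with the parentals, only the ts allele has switched, so ts is the middle locus and the order is r – ts – k.
r–ts: (124 + 37)/1200 = 0.1342; ts–k: (251 + 37)/1200 = 0.2400.
Expected DCO frequency = 0.1342 × 0.2400 ≈ 0.03221; observed = 37/1200 ≈ 0.03083.
Coefficient of coincidence = 0.03083/0.03221 ≈ 0.96; interference = 1 − 0.96 = 0.04.

0.04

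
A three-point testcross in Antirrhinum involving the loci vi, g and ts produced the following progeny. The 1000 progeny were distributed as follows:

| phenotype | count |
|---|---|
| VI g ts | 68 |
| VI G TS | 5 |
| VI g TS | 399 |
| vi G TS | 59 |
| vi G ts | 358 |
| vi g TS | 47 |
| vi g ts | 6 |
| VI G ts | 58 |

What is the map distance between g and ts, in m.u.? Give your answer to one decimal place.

13.8 m.u.

The two most frequent reciprocal classes, VI g TS and vi G ts, are the parental types, so the F1 was VI g TS / vi G ts.
The two rarest classes, VI G TS and vi g ts, are the double crossovers. Comparing them with the parentals, only the g allele has switched, so g is the middle locus and the order is vi – g – ts.
Crossovers in the g–ts interval produce the single-crossover classes VI g ts and vi G TS (68 + 59 = 127) plus the double crossovers (11).
RF(g–ts) = (127 + 11) / 1000 = 138/1000 = 0.1380 → 13.8 m.u.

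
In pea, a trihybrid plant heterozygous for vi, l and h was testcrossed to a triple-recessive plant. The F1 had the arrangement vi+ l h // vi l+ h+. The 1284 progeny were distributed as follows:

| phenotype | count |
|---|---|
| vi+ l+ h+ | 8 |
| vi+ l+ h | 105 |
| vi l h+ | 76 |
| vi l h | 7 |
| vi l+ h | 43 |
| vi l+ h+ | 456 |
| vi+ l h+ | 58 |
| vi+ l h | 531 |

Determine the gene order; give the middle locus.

vi

The two rarest classes, vi l h and vi+ l+ h+, are the double crossovers. Comparing them with the parentals, only the vi allele has switched, so vi is the middle locus and the order is h – vi – l.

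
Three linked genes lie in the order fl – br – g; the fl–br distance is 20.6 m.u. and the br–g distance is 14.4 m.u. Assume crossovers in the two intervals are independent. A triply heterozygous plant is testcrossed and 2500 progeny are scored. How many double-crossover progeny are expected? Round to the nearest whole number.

Map distances give recombination frequencies of 0.206 and 0.144 for the two intervals.
With no interference, expected double-crossover frequency = 0.206 × 0.144 = 0.02966.
Expected number = 0.02966 × 2500 = 74.16 ≈ 74.

74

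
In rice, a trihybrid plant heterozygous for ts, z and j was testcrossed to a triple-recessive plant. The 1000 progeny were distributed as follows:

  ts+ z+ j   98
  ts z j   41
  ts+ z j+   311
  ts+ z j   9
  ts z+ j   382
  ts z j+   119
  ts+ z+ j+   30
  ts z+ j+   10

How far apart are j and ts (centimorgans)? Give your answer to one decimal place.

The two most frequent reciprocal classes, ts+ z j+ and ts z+ j, are the parental types, so the F1 was ts+ z j+ / ts z+ j.
The two rarest classes, ts+ z j and ts z+ j+, are the double crossovers. Comparing them with the parentals, only the j allele has switched, so j is the middle locus and the order is z – j – ts.
Crossovers in the j–ts interval produce the single-crossover classes ts z j+ and ts+ z+ j (119 + 98 = 217) plus the double crossovers (19).
RF(j–ts) = (217 + 19) / 1000 = 236/1000 = 0.2360 → 23.6 centimorgans.

23.6 centimorgans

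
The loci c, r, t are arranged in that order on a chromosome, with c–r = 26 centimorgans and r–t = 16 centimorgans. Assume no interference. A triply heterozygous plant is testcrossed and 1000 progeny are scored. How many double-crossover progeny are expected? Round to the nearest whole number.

42

Map distances give recombination frequencies of 0.260 and 0.160 for the two intervals.
With no interference, expected double-crossover frequency = 0.260 × 0.160 = 0.04160.
Expected number = 0.04160 × 1000 = 41.60 ≈ 42.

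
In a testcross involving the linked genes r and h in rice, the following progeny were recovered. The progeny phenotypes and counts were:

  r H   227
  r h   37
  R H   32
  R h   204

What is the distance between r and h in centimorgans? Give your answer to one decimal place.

The two most frequent classes, R h (204) and r H (227), are the parental types, so the F1 was R h / r H.
The recombinant classes are R H and r h: 32 + 37 = 69.
Recombination frequency = 69/500 = 0.1380 ≈ 13.8%, i.e. 13.8 centimorgans.

13.8 centimorgans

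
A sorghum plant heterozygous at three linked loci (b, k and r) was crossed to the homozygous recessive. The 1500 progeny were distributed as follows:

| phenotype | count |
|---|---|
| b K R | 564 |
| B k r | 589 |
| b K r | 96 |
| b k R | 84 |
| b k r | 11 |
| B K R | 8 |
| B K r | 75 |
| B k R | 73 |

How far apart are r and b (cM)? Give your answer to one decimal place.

12.5 cM

The two most frequent reciprocal classes, b K R and B k r, are the parental types, so the F1 was b K R / B k r.
The two rarest classes, B K R and b k r, are the double crossovers. Comparing them with the parentals, only the b allele has switched, so b is the middle locus and the order is r – b – k.
Crossovers in the r–b interval produce the single-crossover classes b K r and B k R (96 + 73 = 169) plus the double crossovers (19).
RF(r–b) = (169 + 19) / 1500 = 188/1500 = 0.1253 → 12.5 cM.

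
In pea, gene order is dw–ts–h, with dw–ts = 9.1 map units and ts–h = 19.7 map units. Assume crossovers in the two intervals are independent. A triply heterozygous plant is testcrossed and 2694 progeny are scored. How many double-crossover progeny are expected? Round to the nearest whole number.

Map distances give recombination frequencies of 0.091 and 0.197 for the two intervals.
With no interference, expected double-crossover frequency = 0.091 × 0.197 = 0.01793.
Expected number = 0.01793 × 2694 = 48.30 ≈ 48.

48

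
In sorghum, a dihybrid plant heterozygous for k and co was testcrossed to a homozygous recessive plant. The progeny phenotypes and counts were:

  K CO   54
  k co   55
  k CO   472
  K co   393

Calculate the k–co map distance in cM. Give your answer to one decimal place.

11.2 cM

The two most frequent classes, K co (393) and k CO (472), are the parental types, so the F1 was K co / k CO.
The recombinant classes are K CO and k co: 54 + 55 = 109.
Recombination frequency = 109/974 = 0.1119 ≈ 11.2%, i.e. 11.2 cM.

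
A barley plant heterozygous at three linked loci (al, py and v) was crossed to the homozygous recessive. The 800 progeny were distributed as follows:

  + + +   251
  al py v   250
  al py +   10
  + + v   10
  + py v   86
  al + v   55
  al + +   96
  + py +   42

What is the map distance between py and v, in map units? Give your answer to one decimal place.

14.6 map units

The two most frequent reciprocal classes, al py v and + + +, are the parental types, so the F1 was al py v / + + +.
The two rarest classes, al py + and + + v, are the double crossovers. Comparing them with the parentals, only the v allele has switched, so v is the middle locus and the order is py – v – al.
Crossovers in the py–v interval produce the single-crossover classes al + v and + py + (55 + 42 = 97) plus the double crossovers (20).
RF(py–v) = (97 + 20) / 800 = 117/800 = 0.1462 → 14.6 map units.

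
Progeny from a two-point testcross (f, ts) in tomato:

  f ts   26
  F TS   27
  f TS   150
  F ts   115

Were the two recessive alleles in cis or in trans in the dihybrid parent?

trans

The two most frequent classes are F ts (115) and f TS (150); these are the parental (non-recombinant) types.
So the F1 carried F ts on one chromosome and f TS on the other — the recessive alleles are on opposite chromosomes (trans / repulsion).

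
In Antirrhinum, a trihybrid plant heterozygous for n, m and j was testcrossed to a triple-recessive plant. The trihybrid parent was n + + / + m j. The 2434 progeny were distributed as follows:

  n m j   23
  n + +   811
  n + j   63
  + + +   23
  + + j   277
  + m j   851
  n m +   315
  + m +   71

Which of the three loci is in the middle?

The two rarest classes, + + + and n m j, are the double crossovers. Comparing them with the parentals, only the n allele has switched, so n is the middle locus and the order is j – n – m.

n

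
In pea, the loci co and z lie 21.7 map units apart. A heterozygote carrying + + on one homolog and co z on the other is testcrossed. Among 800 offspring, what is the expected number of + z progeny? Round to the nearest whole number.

87

A map distance of 21.7 map units corresponds to a recombination frequency of 0.217.
The F1 is + + / co z, so + z is a recombinant gamete class with expected frequency r/2 = 0.217/2 = 0.1085.
Expected number = 0.1085 × 800 = 86.80 ≈ 87.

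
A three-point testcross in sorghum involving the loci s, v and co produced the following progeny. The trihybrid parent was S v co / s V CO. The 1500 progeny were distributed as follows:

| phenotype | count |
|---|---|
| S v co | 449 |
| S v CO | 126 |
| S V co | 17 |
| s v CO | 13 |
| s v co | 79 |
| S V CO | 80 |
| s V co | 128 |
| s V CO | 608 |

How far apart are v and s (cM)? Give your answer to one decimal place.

The two rarest classes, S V co and s v CO, are the double crossovers. Comparing them with the parentals, only the v allele has switched, so v is the middle locus and the order is s – v – co.
Crossovers in the s–v interval produce the single-crossover classes s v co and S V CO (79 + 80 = 159) plus the double crossovers (30).
RF(s–v) = (159 + 30) / 1500 = 189/1500 = 0.1260 → 12.6 cM.

12.6 cM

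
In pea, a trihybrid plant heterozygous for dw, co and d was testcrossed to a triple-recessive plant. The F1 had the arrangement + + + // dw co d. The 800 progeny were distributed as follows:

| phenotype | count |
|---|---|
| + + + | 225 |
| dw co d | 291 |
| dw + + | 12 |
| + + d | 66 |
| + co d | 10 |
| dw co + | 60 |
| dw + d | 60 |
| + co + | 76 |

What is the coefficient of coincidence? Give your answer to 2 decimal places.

0.75

The two rarest classes, dw + + and + co d, are the double crossovers. Comparing them with the parentals, only the dw allele has switched, so dw is the middle locus and the order is co – dw – d.
co–dw: (136 + 22)/800 = 0.1975; dw–d: (126 + 22)/800 = 0.1850.
Expected DCO frequency = 0.1975 × 0.1850 ≈ 0.03654; observed = 22/800 ≈ 0.02750.
Coefficient of coincidence = 0.02750/0.03654 ≈ 0.75.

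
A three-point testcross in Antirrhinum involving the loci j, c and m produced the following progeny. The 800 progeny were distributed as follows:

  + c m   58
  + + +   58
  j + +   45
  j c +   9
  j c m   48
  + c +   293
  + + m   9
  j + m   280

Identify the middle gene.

j

The two most frequent reciprocal classes, + c + and j + m, are the parental types, so the F1 was + c + / j + m.
The two rarest classes, j c + and + + m, are the double crossovers. Comparing them with the parentals, only the j allele has switched, so j is the middle locus and the order is m – j – c.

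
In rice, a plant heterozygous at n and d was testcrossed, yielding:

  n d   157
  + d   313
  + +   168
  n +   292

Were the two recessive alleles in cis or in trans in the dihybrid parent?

trans

The two most frequent classes are + d (313) and n + (292); these are the parental (non-recombinant) types.
So the F1 carried + d on one chromosome and n + on the other — the recessive alleles are on opposite chromosomes (trans / repulsion).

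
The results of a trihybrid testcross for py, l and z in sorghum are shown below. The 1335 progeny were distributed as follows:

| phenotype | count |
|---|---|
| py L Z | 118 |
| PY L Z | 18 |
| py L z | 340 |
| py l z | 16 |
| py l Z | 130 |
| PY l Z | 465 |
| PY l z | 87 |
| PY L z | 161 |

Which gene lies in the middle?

The two most frequent reciprocal classes, py L z and PY l Z, are the parental types, so the F1 was py L z / PY l Z.
The two rarest classes, py l z and PY L Z, are the double crossovers. Comparing them with the parentals, only the l allele has switched, so l is the middle locus and the order is z – l – py.

l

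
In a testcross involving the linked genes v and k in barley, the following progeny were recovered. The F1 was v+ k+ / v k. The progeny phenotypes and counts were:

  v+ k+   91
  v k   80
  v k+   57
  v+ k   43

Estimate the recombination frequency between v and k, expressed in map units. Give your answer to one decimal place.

36.9 map units

The recombinant classes are v+ k and v k+: 43 + 57 = 100.
Recombination frequency = 100/271 = 0.3690 ≈ 36.9%, i.e. 36.9 map units.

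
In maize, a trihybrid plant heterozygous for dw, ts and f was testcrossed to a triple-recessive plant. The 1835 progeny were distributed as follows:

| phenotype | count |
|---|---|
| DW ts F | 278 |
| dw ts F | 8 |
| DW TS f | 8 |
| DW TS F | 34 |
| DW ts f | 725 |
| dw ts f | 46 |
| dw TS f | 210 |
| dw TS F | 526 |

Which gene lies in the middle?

The two most frequent reciprocal classes, DW ts f and dw TS F, are the parental types, so the F1 was DW ts f / dw TS F.
The two rarest classes, DW TS f and dw ts F, are the double crossovers. Comparing them with the parentals, only the ts allele has switched, so ts is the middle locus and the order is f – ts – dw.

ts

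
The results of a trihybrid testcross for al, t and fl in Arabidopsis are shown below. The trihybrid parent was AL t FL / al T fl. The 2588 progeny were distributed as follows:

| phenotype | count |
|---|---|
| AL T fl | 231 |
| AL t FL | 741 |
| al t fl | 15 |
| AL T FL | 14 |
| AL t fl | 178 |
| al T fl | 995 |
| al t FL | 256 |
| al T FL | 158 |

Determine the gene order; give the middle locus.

The two rarest classes, AL T FL and al t fl, are the double crossovers. Comparing them with the parentals, only the t allele has switched, so t is the middle locus and the order is al – t – fl.

t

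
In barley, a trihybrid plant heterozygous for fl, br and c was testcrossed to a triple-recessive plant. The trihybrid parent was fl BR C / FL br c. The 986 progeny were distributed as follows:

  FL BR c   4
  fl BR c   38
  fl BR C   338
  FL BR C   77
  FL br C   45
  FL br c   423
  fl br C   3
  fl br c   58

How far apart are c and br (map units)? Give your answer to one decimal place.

The two rarest classes, fl br C and FL BR c, are the double crossovers. Comparing them with the parentals, only the br allele has switched, so br is the middle locus and the order is c – br – fl.
Crossovers in the c–br interval produce the single-crossover classes fl BR c and FL br C (38 + 45 = 83) plus the double crossovers (7).
RF(c–br) = (83 + 7) / 986 = 90/986 = 0.0913 → 9.1 map units.

9.1 map units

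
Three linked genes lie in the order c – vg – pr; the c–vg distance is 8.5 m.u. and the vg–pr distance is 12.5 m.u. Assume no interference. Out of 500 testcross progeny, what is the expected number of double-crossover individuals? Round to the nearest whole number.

Map distances give recombination frequencies of 0.085 and 0.125 for the two intervals.
With no interference, expected double-crossover frequency = 0.085 × 0.125 = 0.01063.
Expected number = 0.01063 × 500 = 5.31 ≈ 5.

5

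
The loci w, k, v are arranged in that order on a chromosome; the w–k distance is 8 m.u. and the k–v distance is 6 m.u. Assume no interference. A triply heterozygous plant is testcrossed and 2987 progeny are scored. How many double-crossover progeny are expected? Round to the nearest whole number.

Map distances give recombination frequencies of 0.080 and 0.060 for the two intervals.
With no interference, expected double-crossover frequency = 0.080 × 0.060 = 0.00480.
Expected number = 0.00480 × 2987 = 14.34 ≈ 14.

14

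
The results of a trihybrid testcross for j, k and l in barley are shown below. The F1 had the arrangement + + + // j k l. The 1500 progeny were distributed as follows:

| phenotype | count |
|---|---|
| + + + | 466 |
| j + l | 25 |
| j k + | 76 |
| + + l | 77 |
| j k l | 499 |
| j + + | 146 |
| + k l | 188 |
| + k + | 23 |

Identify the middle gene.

The two rarest classes, + k + and j + l, are the double crossovers. Comparing them with the parentals, only the k allele has switched, so k is the middle locus and the order is l – k – j.

k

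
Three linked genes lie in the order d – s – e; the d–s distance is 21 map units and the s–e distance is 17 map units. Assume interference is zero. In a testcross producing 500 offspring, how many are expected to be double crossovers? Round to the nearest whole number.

18

Map distances give recombination frequencies of 0.210 and 0.170 for the two intervals.
With no interference, expected double-crossover frequency = 0.210 × 0.170 = 0.03570.
Expected number = 0.03570 × 500 = 17.85 ≈ 18.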